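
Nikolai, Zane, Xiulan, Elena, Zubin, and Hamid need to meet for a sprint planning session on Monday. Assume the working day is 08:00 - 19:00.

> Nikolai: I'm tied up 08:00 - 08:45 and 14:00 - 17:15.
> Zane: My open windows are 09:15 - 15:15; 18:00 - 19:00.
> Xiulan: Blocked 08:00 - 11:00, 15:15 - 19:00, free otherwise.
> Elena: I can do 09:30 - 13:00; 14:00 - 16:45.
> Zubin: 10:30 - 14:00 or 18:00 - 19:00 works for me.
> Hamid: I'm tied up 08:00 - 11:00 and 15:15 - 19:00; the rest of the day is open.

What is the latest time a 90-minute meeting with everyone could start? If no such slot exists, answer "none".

11:30

Nikolai free: 08:45-14:00, 17:15-19:00 (invert busy blocks within the working day).
Zane free: 09:15-15:15, 18:00-19:00.
Xiulan free: 11:00-15:15 (invert busy blocks within the working day).
Elena free: 09:30-13:00, 14:00-16:45.
Zubin free: 10:30-14:00, 18:00-19:00.
Hamid free: 11:00-15:15 (invert busy blocks within the working day).
Nikolai ∩ Zane: 09:15-14:00, 18:00-19:00.
Nikolai ∩ Zane ∩ Xiulan: 11:00-14:00.
Nikolai ∩ Zane ∩ Xiulan ∩ Elena: 11:00-13:00.
Nikolai ∩ Zane ∩ Xiulan ∩ Elena ∩ Zubin: 11:00-13:00.
Nikolai ∩ Zane ∩ Xiulan ∩ Elena ∩ Zubin ∩ Hamid: 11:00-13:00.
The last common window of at least 90 minutes is 11:00-13:00; a 90-minute meeting can start as late as 11:30 and still end by 13:00.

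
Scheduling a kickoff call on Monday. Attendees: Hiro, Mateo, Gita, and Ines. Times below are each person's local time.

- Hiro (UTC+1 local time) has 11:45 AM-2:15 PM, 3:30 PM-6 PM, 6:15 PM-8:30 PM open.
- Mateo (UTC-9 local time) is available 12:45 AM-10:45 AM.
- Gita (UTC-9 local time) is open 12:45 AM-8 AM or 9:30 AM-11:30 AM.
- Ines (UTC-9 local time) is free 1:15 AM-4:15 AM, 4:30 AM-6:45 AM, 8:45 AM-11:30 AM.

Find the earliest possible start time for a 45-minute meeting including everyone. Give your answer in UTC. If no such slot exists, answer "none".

10:45

Hiro in UTC: 10:45-13:15, 14:30-17:00, 17:15-19:30 (subtract 1h to convert from UTC+1).
Mateo in UTC: 09:45-19:45 (add 9h to convert from UTC-9).
Gita in UTC: 09:45-17:00, 18:30-20:30 (add 9h to convert from UTC-9).
Ines in UTC: 10:15-13:15, 13:30-15:45, 17:45-20:30 (add 9h to convert from UTC-9).
Hiro ∩ Mateo: 10:45-13:15, 14:30-17:00, 17:15-19:30.
Hiro ∩ Mateo ∩ Gita: 10:45-13:15, 14:30-17:00, 18:30-19:30.
Hiro ∩ Mateo ∩ Gita ∩ Ines: 10:45-13:15, 14:30-15:45, 18:30-19:30.
Those are the intersection windows.
The first common window of at least 45 minutes is 10:45-13:15, so the earliest start is 10:45.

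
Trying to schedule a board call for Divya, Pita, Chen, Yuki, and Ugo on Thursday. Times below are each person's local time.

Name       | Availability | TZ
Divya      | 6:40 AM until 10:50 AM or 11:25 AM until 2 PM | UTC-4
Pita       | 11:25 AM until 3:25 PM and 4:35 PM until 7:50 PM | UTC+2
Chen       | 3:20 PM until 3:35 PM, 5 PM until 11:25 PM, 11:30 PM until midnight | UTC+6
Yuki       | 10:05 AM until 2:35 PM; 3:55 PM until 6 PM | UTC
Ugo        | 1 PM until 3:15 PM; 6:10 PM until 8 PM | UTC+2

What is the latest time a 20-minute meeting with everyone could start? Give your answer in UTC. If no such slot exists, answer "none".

17:30

Divya in UTC: 10:40-14:50, 15:25-18:00 (add 4h to convert from UTC-4).
Pita in UTC: 09:25-13:25, 14:35-17:50 (subtract 2h to convert from UTC+2).
Chen in UTC: 09:20-09:35, 11:00-17:25, 17:30-18:00 (subtract 6h to convert from UTC+6).
Yuki in UTC: 10:05-14:35, 15:55-18:00.
Ugo in UTC: 11:00-13:15, 16:10-18:00 (subtract 2h to convert from UTC+2).
Divya ∩ Pita: 10:40-13:25, 14:35-14:50, 15:25-17:50.
Divya ∩ Pita ∩ Chen: 11:00-13:25, 14:35-14:50, 15:25-17:25, 17:30-17:50.
Divya ∩ Pita ∩ Chen ∩ Yuki: 11:00-13:25, 15:55-17:25, 17:30-17:50.
Divya ∩ Pita ∩ Chen ∩ Yuki ∩ Ugo: 11:00-13:15, 16:10-17:25, 17:30-17:50.
The last common window of at least 20 minutes is 17:30-17:50; a 20-minute meeting can start as late as 17:30 and still end by 17:50.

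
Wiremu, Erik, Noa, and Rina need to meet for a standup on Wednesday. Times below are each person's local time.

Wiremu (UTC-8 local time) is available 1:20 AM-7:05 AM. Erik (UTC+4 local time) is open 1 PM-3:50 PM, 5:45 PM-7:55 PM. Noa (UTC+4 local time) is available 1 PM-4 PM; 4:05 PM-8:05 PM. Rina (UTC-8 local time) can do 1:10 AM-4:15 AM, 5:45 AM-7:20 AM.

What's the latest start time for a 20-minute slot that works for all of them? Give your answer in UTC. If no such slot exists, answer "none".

Wiremu in UTC: 09:20-15:05 (add 8h to convert from UTC-8).
Erik in UTC: 09:00-11:50, 13:45-15:55 (subtract 4h to convert from UTC+4).
Noa in UTC: 09:00-12:00, 12:05-16:05 (subtract 4h to convert from UTC+4).
Rina in UTC: 09:10-12:15, 13:45-15:20 (add 8h to convert from UTC-8).
Wiremu ∩ Erik: 09:20-11:50, 13:45-15:05.
Wiremu ∩ Erik ∩ Noa: 09:20-11:50, 13:45-15:05.
Wiremu ∩ Erik ∩ Noa ∩ Rina: 09:20-11:50, 13:45-15:05.
The last common window of at least 20 minutes is 13:45-15:05; a 20-minute meeting can start as late as 14:45 and still end by 15:05.

14:45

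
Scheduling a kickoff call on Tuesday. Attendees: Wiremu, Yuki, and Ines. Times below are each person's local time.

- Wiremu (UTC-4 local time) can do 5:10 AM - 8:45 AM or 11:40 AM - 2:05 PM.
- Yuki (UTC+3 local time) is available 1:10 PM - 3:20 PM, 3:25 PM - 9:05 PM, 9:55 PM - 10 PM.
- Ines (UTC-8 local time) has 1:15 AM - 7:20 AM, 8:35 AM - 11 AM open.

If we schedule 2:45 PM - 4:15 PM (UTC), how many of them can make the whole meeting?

1

Wiremu in UTC: 09:10-12:45, 15:40-18:05 (add 4h to convert from UTC-4).
Yuki in UTC: 10:10-12:20, 12:25-18:05, 18:55-19:00 (subtract 3h to convert from UTC+3).
Ines in UTC: 09:15-15:20, 16:35-19:00 (add 8h to convert from UTC-8).
Yuki can make the full 14:45-16:15 slot — that's 1.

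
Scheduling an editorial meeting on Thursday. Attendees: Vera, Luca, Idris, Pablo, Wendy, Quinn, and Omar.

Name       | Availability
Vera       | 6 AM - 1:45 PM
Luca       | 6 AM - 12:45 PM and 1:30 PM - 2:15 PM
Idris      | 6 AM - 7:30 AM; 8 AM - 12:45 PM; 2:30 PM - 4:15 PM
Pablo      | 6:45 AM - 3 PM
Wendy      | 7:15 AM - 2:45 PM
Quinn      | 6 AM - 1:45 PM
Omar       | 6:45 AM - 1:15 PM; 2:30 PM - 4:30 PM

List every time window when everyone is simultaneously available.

Vera ∩ Luca: 06:00-12:45, 13:30-13:45.
Vera ∩ Luca ∩ Idris: 06:00-07:30, 08:00-12:45.
Vera ∩ Luca ∩ Idris ∩ Pablo: 06:45-07:30, 08:00-12:45.
Vera ∩ Luca ∩ Idris ∩ Pablo ∩ Wendy: 07:15-07:30, 08:00-12:45.
Vera ∩ Luca ∩ Idris ∩ Pablo ∩ Wendy ∩ Quinn: 07:15-07:30, 08:00-12:45.
Vera ∩ Luca ∩ Idris ∩ Pablo ∩ Wendy ∩ Quinn ∩ Omar: 07:15-07:30, 08:00-12:45.

07:15-07:30, 08:00-12:45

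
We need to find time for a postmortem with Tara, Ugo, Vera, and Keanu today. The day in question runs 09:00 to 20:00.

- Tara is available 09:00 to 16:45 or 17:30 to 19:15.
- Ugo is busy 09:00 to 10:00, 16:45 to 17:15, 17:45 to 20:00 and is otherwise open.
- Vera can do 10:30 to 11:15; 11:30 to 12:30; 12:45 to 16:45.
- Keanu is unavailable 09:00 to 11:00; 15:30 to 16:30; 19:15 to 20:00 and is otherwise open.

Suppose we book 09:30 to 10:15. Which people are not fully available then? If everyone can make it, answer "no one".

Tara free: 09:00-16:45, 17:30-19:15.
Ugo free: 10:00-16:45, 17:15-17:45 (invert busy blocks within the working day).
Vera free: 10:30-11:15, 11:30-12:30, 12:45-16:45.
Keanu free: 11:00-15:30, 16:30-19:15 (invert busy blocks within the working day).
Tara: free for 09:30-10:15. Ugo: not fully free for 09:30-10:15. Vera: not fully free for 09:30-10:15. Keanu: not fully free for 09:30-10:15.

Keanu, Ugo, Vera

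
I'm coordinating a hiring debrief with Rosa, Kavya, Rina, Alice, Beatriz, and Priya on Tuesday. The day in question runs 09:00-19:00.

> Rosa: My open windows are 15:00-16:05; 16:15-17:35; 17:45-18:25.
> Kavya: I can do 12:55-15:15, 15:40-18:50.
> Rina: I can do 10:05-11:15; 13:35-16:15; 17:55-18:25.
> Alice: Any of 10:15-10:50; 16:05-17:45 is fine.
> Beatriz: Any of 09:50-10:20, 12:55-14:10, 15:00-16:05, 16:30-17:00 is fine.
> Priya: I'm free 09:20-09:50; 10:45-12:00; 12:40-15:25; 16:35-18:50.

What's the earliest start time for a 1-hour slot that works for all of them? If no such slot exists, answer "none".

none

Rosa ∩ Kavya: 15:00-15:15, 15:40-16:05, 16:15-17:35, 17:45-18:25.
Rosa ∩ Kavya ∩ Rina: 15:00-15:15, 15:40-16:05, 17:55-18:25.
Rosa ∩ Kavya ∩ Rina ∩ Alice: ∅.
Rosa ∩ Kavya ∩ Rina ∩ Alice ∩ Beatriz: ∅.
Rosa ∩ Kavya ∩ Rina ∩ Alice ∩ Beatriz ∩ Priya: ∅.
There is no time when everyone is free.
No common window is at least 60 minutes long.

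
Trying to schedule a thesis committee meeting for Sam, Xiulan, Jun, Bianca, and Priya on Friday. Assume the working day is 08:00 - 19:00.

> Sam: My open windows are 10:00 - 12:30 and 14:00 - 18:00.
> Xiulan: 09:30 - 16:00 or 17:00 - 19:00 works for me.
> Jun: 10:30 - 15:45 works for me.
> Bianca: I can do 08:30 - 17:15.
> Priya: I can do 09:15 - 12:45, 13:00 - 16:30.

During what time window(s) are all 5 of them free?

Sam ∩ Xiulan: 10:00-12:30, 14:00-16:00, 17:00-18:00.
Sam ∩ Xiulan ∩ Jun: 10:30-12:30, 14:00-15:45.
Sam ∩ Xiulan ∩ Jun ∩ Bianca: 10:30-12:30, 14:00-15:45.
Sam ∩ Xiulan ∩ Jun ∩ Bianca ∩ Priya: 10:30-12:30, 14:00-15:45.
So the common availability across everyone is 10:30-12:30, 14:00-15:45.

10:30-12:30, 14:00-15:45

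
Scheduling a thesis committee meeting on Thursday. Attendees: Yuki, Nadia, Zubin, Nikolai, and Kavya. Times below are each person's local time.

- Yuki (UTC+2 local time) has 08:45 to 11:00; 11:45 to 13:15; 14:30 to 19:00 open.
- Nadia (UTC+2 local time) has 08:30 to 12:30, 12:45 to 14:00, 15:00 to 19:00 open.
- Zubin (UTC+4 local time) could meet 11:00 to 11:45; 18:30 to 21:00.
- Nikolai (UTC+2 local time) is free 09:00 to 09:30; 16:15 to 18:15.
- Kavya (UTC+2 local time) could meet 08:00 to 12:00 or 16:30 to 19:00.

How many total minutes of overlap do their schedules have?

Yuki in UTC: 06:45-09:00, 09:45-11:15, 12:30-17:00 (subtract 2h to convert from UTC+2).
Nadia in UTC: 06:30-10:30, 10:45-12:00, 13:00-17:00 (subtract 2h to convert from UTC+2).
Zubin in UTC: 07:00-07:45, 14:30-17:00 (subtract 4h to convert from UTC+4).
Nikolai in UTC: 07:00-07:30, 14:15-16:15 (subtract 2h to convert from UTC+2).
Kavya in UTC: 06:00-10:00, 14:30-17:00 (subtract 2h to convert from UTC+2).
Yuki ∩ Nadia: 06:45-09:00, 09:45-10:30, 10:45-11:15, 13:00-17:00.
Yuki ∩ Nadia ∩ Zubin: 07:00-07:45, 14:30-17:00.
Yuki ∩ Nadia ∩ Zubin ∩ Nikolai: 07:00-07:30, 14:30-16:15.
Yuki ∩ Nadia ∩ Zubin ∩ Nikolai ∩ Kavya: 07:00-07:30, 14:30-16:15.
Summing the common windows: 30 + 105 = 135 minutes.

135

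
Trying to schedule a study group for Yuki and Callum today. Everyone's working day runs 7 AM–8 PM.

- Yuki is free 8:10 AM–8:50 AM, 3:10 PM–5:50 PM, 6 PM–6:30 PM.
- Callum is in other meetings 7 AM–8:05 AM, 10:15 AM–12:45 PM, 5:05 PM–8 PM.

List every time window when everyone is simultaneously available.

Yuki free: 08:10-08:50, 15:10-17:50, 18:00-18:30.
Callum free: 08:05-10:15, 12:45-17:05 (invert busy blocks within the working day).
Yuki ∩ Callum: 08:10-08:50, 15:10-17:05.
So the common availability across everyone is 08:10-08:50, 15:10-17:05.

08:10-08:50, 15:10-17:05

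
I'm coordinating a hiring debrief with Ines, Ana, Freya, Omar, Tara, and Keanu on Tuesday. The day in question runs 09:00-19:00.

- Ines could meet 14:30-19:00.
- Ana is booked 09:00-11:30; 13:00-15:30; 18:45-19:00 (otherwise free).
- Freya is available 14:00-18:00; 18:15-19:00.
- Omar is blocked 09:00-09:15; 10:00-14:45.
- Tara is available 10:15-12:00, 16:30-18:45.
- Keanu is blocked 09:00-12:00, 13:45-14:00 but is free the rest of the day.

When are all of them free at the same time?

16:30-18:00, 18:15-18:45

Ines free: 14:30-19:00.
Ana free: 11:30-13:00, 15:30-18:45 (invert busy blocks within the working day).
Freya free: 14:00-18:00, 18:15-19:00.
Omar free: 09:15-10:00, 14:45-19:00 (invert busy blocks within the working day).
Tara free: 10:15-12:00, 16:30-18:45.
Keanu free: 12:00-13:45, 14:00-19:00 (invert busy blocks within the working day).
Ines ∩ Ana: 15:30-18:45.
Ines ∩ Ana ∩ Freya: 15:30-18:00, 18:15-18:45.
Ines ∩ Ana ∩ Freya ∩ Omar: 15:30-18:00, 18:15-18:45.
Ines ∩ Ana ∩ Freya ∩ Omar ∩ Tara: 16:30-18:00, 18:15-18:45.
Ines ∩ Ana ∩ Freya ∩ Omar ∩ Tara ∩ Keanu: 16:30-18:00, 18:15-18:45.
So the common availability across everyone is 16:30-18:00, 18:15-18:45.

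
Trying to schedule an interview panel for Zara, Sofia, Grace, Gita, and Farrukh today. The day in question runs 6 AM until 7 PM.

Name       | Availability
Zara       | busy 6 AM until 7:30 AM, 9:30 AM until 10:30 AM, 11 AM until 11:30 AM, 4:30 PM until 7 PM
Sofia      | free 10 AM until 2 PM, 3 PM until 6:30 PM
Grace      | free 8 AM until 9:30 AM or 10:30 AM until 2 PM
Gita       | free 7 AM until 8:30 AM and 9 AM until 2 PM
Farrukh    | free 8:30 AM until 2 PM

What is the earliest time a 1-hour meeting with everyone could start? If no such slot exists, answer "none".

11:30

Zara free: 07:30-09:30, 10:30-11:00, 11:30-16:30 (invert busy blocks within the working day).
Sofia free: 10:00-14:00, 15:00-18:30.
Grace free: 08:00-09:30, 10:30-14:00.
Gita free: 07:00-08:30, 09:00-14:00.
Farrukh free: 08:30-14:00.
Zara ∩ Sofia: 10:30-11:00, 11:30-14:00, 15:00-16:30.
Zara ∩ Sofia ∩ Grace: 10:30-11:00, 11:30-14:00.
Zara ∩ Sofia ∩ Grace ∩ Gita: 10:30-11:00, 11:30-14:00.
Zara ∩ Sofia ∩ Grace ∩ Gita ∩ Farrukh: 10:30-11:00, 11:30-14:00.
The first common window of at least 60 minutes is 11:30-14:00, so the earliest start is 11:30.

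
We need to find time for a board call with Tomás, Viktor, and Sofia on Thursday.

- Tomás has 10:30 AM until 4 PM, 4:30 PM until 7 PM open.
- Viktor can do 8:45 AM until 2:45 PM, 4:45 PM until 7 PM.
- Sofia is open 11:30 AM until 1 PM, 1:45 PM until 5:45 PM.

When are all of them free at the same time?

11:30-13:00, 13:45-14:45, 16:45-17:45

Tomás ∩ Viktor: 10:30-14:45, 16:45-19:00.
Tomás ∩ Viktor ∩ Sofia: 11:30-13:00, 13:45-14:45, 16:45-17:45.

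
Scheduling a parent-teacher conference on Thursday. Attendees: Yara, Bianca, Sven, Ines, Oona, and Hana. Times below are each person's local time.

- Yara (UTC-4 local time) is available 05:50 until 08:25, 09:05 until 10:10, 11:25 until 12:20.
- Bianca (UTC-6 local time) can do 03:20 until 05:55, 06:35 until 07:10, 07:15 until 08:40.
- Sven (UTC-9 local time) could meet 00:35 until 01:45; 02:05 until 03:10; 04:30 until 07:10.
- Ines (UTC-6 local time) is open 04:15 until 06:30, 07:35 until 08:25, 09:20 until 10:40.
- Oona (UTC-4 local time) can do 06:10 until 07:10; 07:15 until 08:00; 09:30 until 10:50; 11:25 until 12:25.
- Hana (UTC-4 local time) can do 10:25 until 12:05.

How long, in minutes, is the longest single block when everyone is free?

0

Yara in UTC: 09:50-12:25, 13:05-14:10, 15:25-16:20 (add 4h to convert from UTC-4).
Bianca in UTC: 09:20-11:55, 12:35-13:10, 13:15-14:40 (add 6h to convert from UTC-6).
Sven in UTC: 09:35-10:45, 11:05-12:10, 13:30-16:10 (add 9h to convert from UTC-9).
Ines in UTC: 10:15-12:30, 13:35-14:25, 15:20-16:40 (add 6h to convert from UTC-6).
Oona in UTC: 10:10-11:10, 11:15-12:00, 13:30-14:50, 15:25-16:25 (add 4h to convert from UTC-4).
Hana in UTC: 14:25-16:05 (add 4h to convert from UTC-4).
Yara ∩ Bianca: 09:50-11:55, 13:05-13:10, 13:15-14:10.
Yara ∩ Bianca ∩ Sven: 09:50-10:45, 11:05-11:55, 13:30-14:10.
Yara ∩ Bianca ∩ Sven ∩ Ines: 10:15-10:45, 11:05-11:55, 13:35-14:10.
Yara ∩ Bianca ∩ Sven ∩ Ines ∩ Oona: 10:15-10:45, 11:05-11:10, 11:15-11:55, 13:35-14:10.
Yara ∩ Bianca ∩ Sven ∩ Ines ∩ Oona ∩ Hana: ∅.
There is no time when everyone is free.
No common window exists, so the longest block is 0 minutes.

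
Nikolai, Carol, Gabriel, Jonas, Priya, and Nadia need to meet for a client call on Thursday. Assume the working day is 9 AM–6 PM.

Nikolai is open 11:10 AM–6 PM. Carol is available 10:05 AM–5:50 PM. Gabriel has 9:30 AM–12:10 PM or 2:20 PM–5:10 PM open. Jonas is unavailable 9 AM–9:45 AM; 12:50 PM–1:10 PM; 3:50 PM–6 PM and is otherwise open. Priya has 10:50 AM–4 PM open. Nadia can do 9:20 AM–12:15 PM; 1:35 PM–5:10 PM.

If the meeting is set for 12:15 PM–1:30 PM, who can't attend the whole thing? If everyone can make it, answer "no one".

Nikolai free: 11:10-18:00.
Carol free: 10:05-17:50.
Gabriel free: 09:30-12:10, 14:20-17:10.
Jonas free: 09:45-12:50, 13:10-15:50 (invert busy blocks within the working day).
Priya free: 10:50-16:00.
Nadia free: 09:20-12:15, 13:35-17:10.
Nikolai: free for 12:15-13:30. Carol: free for 12:15-13:30. Gabriel: not fully free for 12:15-13:30. Jonas: not fully free for 12:15-13:30. Priya: free for 12:15-13:30. Nadia: not fully free for 12:15-13:30.

Gabriel, Jonas, Nadia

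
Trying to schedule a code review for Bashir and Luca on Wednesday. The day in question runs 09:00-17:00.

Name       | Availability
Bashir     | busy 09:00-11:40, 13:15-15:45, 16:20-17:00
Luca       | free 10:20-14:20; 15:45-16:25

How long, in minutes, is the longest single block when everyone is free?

95

Bashir free: 11:40-13:15, 15:45-16:20 (invert busy blocks within the working day).
Luca free: 10:20-14:20, 15:45-16:25.
Bashir ∩ Luca: 11:40-13:15, 15:45-16:20.
So the common availability across everyone is 11:40-13:15, 15:45-16:20.
The longest is 11:40-13:15 at 95 minutes.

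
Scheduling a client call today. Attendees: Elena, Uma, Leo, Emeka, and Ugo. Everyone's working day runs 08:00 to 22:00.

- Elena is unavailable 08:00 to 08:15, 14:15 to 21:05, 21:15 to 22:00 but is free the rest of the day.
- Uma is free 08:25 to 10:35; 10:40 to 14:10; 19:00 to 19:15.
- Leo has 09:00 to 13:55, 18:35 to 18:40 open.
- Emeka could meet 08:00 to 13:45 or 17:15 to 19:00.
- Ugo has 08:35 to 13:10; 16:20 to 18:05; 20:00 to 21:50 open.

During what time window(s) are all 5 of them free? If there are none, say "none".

09:00-10:35, 10:40-13:10

Elena free: 08:15-14:15, 21:05-21:15 (invert busy blocks within the working day).
Uma free: 08:25-10:35, 10:40-14:10, 19:00-19:15.
Leo free: 09:00-13:55, 18:35-18:40.
Emeka free: 08:00-13:45, 17:15-19:00.
Ugo free: 08:35-13:10, 16:20-18:05, 20:00-21:50.
Elena ∩ Uma: 08:25-10:35, 10:40-14:10.
Elena ∩ Uma ∩ Leo: 09:00-10:35, 10:40-13:55.
Elena ∩ Uma ∩ Leo ∩ Emeka: 09:00-10:35, 10:40-13:45.
Elena ∩ Uma ∩ Leo ∩ Emeka ∩ Ugo: 09:00-10:35, 10:40-13:10.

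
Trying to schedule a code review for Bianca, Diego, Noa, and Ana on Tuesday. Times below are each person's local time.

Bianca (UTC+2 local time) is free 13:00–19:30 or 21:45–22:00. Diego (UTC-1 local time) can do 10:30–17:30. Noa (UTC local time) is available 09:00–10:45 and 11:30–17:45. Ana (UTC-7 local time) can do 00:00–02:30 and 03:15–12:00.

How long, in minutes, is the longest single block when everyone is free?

360

Bianca in UTC: 11:00-17:30, 19:45-20:00 (subtract 2h to convert from UTC+2).
Diego in UTC: 11:30-18:30 (add 1h to convert from UTC-1).
Noa in UTC: 09:00-10:45, 11:30-17:45.
Ana in UTC: 07:00-09:30, 10:15-19:00 (add 7h to convert from UTC-7).
Bianca ∩ Diego: 11:30-17:30.
Bianca ∩ Diego ∩ Noa: 11:30-17:30.
Bianca ∩ Diego ∩ Noa ∩ Ana: 11:30-17:30.
Those are the intersection windows.
The longest is 11:30-17:30 at 360 minutes.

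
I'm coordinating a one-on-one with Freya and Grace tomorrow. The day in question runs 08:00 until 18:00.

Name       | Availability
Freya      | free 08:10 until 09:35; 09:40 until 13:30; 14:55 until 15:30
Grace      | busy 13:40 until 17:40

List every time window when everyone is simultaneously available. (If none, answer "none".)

Freya free: 08:10-09:35, 09:40-13:30, 14:55-15:30.
Grace free: 08:00-13:40, 17:40-18:00 (invert busy blocks within the working day).
Freya ∩ Grace: 08:10-09:35, 09:40-13:30.

08:10-09:35, 09:40-13:30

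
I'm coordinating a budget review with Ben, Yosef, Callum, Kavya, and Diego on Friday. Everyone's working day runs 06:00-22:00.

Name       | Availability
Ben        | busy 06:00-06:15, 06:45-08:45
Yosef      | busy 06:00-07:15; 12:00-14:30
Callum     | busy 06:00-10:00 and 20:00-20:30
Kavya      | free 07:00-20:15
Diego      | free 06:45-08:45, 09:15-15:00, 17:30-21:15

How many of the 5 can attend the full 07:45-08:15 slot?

3

Ben free: 06:15-06:45, 08:45-22:00 (invert busy blocks within the working day).
Yosef free: 07:15-12:00, 14:30-22:00 (invert busy blocks within the working day).
Callum free: 10:00-20:00, 20:30-22:00 (invert busy blocks within the working day).
Kavya free: 07:00-20:15.
Diego free: 06:45-08:45, 09:15-15:00, 17:30-21:15.
Yosef, Kavya, and Diego can make the full 07:45-08:15 slot — that's 3.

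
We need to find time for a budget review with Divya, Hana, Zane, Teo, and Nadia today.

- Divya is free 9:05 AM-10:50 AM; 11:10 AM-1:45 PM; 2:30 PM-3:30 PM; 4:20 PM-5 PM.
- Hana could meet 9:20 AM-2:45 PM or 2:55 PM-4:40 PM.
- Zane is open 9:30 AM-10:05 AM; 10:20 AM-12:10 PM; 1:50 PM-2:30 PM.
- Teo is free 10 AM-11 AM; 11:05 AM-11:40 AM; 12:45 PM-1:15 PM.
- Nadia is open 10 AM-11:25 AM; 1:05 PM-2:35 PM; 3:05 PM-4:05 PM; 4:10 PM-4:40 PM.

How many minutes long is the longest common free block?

30

Divya ∩ Hana: 09:20-10:50, 11:10-13:45, 14:30-14:45, 14:55-15:30, 16:20-16:40.
Divya ∩ Hana ∩ Zane: 09:30-10:05, 10:20-10:50, 11:10-12:10.
Divya ∩ Hana ∩ Zane ∩ Teo: 10:00-10:05, 10:20-10:50, 11:10-11:40.
Divya ∩ Hana ∩ Zane ∩ Teo ∩ Nadia: 10:00-10:05, 10:20-10:50, 11:10-11:25.
So the common availability across everyone is 10:00-10:05, 10:20-10:50, 11:10-11:25.
The longest is 10:20-10:50 at 30 minutes.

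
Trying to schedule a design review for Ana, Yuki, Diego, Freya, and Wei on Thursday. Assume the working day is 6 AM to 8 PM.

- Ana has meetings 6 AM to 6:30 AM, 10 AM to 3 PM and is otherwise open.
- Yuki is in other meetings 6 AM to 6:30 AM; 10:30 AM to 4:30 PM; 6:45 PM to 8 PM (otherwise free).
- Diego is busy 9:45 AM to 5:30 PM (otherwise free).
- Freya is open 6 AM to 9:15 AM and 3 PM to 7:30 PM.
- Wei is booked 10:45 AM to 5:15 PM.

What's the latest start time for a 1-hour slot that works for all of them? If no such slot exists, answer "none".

Ana free: 06:30-10:00, 15:00-20:00 (invert busy blocks within the working day).
Yuki free: 06:30-10:30, 16:30-18:45 (invert busy blocks within the working day).
Diego free: 06:00-09:45, 17:30-20:00 (invert busy blocks within the working day).
Freya free: 06:00-09:15, 15:00-19:30.
Wei free: 06:00-10:45, 17:15-20:00 (invert busy blocks within the working day).
Ana ∩ Yuki: 06:30-10:00, 16:30-18:45.
Ana ∩ Yuki ∩ Diego: 06:30-09:45, 17:30-18:45.
Ana ∩ Yuki ∩ Diego ∩ Freya: 06:30-09:15, 17:30-18:45.
Ana ∩ Yuki ∩ Diego ∩ Freya ∩ Wei: 06:30-09:15, 17:30-18:45.
The last common window of at least 60 minutes is 17:30-18:45; a 60-minute meeting can start as late as 17:45 and still end by 18:45.

17:45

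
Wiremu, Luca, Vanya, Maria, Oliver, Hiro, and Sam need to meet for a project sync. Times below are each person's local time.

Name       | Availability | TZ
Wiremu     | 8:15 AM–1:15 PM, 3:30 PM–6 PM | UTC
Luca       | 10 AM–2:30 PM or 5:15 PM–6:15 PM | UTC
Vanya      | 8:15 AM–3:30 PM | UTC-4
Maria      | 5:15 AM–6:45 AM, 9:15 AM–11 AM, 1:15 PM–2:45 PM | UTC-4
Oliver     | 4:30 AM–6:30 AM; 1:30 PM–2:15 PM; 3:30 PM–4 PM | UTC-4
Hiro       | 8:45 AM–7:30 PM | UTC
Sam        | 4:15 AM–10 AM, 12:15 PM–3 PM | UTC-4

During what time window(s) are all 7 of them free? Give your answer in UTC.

17:30-18:00

Wiremu in UTC: 08:15-13:15, 15:30-18:00.
Luca in UTC: 10:00-14:30, 17:15-18:15.
Vanya in UTC: 12:15-19:30 (add 4h to convert from UTC-4).
Maria in UTC: 09:15-10:45, 13:15-15:00, 17:15-18:45 (add 4h to convert from UTC-4).
Oliver in UTC: 08:30-10:30, 17:30-18:15, 19:30-20:00 (add 4h to convert from UTC-4).
Hiro in UTC: 08:45-19:30.
Sam in UTC: 08:15-14:00, 16:15-19:00 (add 4h to convert from UTC-4).
Wiremu ∩ Luca: 10:00-13:15, 17:15-18:00.
Wiremu ∩ Luca ∩ Vanya: 12:15-13:15, 17:15-18:00.
Wiremu ∩ Luca ∩ Vanya ∩ Maria: 17:15-18:00.
Wiremu ∩ Luca ∩ Vanya ∩ Maria ∩ Oliver: 17:30-18:00.
Wiremu ∩ Luca ∩ Vanya ∩ Maria ∩ Oliver ∩ Hiro: 17:30-18:00.
Wiremu ∩ Luca ∩ Vanya ∩ Maria ∩ Oliver ∩ Hiro ∩ Sam: 17:30-18:00.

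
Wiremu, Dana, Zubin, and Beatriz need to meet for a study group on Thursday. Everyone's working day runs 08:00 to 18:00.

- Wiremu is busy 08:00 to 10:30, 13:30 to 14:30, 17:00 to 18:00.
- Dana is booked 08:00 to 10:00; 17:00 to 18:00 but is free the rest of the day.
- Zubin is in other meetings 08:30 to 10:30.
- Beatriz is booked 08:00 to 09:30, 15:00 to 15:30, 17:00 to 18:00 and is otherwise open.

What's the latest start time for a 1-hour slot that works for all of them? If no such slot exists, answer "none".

Wiremu free: 10:30-13:30, 14:30-17:00 (invert busy blocks within the working day).
Dana free: 10:00-17:00 (invert busy blocks within the working day).
Zubin free: 08:00-08:30, 10:30-18:00 (invert busy blocks within the working day).
Beatriz free: 09:30-15:00, 15:30-17:00 (invert busy blocks within the working day).
Wiremu ∩ Dana: 10:30-13:30, 14:30-17:00.
Wiremu ∩ Dana ∩ Zubin: 10:30-13:30, 14:30-17:00.
Wiremu ∩ Dana ∩ Zubin ∩ Beatriz: 10:30-13:30, 14:30-15:00, 15:30-17:00.
So the common availability across everyone is 10:30-13:30, 14:30-15:00, 15:30-17:00.
The last common window of at least 60 minutes is 15:30-17:00; a 60-minute meeting can start as late as 16:00 and still end by 17:00.

16:00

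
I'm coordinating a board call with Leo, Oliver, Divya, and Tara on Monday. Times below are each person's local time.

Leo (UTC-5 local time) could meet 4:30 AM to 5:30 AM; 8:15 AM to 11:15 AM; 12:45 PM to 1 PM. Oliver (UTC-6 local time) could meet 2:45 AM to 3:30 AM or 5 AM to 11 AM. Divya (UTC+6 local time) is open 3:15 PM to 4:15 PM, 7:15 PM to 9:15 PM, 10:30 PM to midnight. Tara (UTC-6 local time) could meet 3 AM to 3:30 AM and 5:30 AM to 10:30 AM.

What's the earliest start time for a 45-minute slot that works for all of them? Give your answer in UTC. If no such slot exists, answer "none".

Leo in UTC: 09:30-10:30, 13:15-16:15, 17:45-18:00 (add 5h to convert from UTC-5).
Oliver in UTC: 08:45-09:30, 11:00-17:00 (add 6h to convert from UTC-6).
Divya in UTC: 09:15-10:15, 13:15-15:15, 16:30-18:00 (subtract 6h to convert from UTC+6).
Tara in UTC: 09:00-09:30, 11:30-16:30 (add 6h to convert from UTC-6).
Leo ∩ Oliver: 13:15-16:15.
Leo ∩ Oliver ∩ Divya: 13:15-15:15.
Leo ∩ Oliver ∩ Divya ∩ Tara: 13:15-15:15.
Those are the intersection windows.
The first common window of at least 45 minutes is 13:15-15:15, so the earliest start is 13:15.

13:15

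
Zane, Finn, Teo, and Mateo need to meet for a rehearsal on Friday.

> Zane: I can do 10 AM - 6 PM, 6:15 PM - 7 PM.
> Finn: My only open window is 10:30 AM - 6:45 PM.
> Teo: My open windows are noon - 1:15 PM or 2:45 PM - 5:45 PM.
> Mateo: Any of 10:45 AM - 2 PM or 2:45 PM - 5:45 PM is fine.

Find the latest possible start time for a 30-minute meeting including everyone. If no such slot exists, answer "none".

17:15

Zane ∩ Finn: 10:30-18:00, 18:15-18:45.
Zane ∩ Finn ∩ Teo: 12:00-13:15, 14:45-17:45.
Zane ∩ Finn ∩ Teo ∩ Mateo: 12:00-13:15, 14:45-17:45.
The last common window of at least 30 minutes is 14:45-17:45; a 30-minute meeting can start as late as 17:15 and still end by 17:45.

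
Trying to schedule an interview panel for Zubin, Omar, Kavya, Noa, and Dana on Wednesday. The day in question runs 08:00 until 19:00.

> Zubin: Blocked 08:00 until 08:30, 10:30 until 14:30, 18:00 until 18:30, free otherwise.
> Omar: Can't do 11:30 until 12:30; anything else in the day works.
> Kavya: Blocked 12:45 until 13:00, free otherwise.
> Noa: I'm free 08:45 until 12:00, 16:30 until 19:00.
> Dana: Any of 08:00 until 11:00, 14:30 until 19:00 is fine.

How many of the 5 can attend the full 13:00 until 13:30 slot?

2

Zubin free: 08:30-10:30, 14:30-18:00, 18:30-19:00 (invert busy blocks within the working day).
Omar free: 08:00-11:30, 12:30-19:00 (invert busy blocks within the working day).
Kavya free: 08:00-12:45, 13:00-19:00 (invert busy blocks within the working day).
Noa free: 08:45-12:00, 16:30-19:00.
Dana free: 08:00-11:00, 14:30-19:00.
Omar and Kavya can make the full 13:00-13:30 slot — that's 2.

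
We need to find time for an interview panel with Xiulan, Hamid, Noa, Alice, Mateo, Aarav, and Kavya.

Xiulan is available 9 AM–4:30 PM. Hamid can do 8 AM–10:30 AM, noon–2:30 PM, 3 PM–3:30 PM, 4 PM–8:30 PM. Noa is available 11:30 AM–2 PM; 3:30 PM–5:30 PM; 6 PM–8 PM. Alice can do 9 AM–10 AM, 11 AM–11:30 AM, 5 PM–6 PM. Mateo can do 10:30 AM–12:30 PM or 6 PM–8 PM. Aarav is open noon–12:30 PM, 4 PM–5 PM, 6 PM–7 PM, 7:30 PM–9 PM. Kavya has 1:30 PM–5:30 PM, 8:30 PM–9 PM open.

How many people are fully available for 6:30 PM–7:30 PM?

Hamid, Noa, and Mateo can make the full 18:30-19:30 slot — that's 3.

3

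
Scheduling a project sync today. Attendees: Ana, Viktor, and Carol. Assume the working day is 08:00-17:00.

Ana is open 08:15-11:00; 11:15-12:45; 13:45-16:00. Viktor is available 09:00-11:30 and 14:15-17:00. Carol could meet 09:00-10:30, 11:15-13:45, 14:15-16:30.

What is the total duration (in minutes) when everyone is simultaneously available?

Ana ∩ Viktor: 09:00-11:00, 11:15-11:30, 14:15-16:00.
Ana ∩ Viktor ∩ Carol: 09:00-10:30, 11:15-11:30, 14:15-16:00.
Those are the intersection windows.
Summing the common windows: 90 + 15 + 105 = 210 minutes.

210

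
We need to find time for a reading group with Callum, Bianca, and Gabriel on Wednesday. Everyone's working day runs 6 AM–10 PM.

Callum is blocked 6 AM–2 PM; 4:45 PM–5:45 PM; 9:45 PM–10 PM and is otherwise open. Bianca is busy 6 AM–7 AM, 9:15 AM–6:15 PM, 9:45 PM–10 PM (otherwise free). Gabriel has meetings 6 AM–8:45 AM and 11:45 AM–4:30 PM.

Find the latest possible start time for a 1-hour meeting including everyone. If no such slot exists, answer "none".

20:45

Callum free: 14:00-16:45, 17:45-21:45 (invert busy blocks within the working day).
Bianca free: 07:00-09:15, 18:15-21:45 (invert busy blocks within the working day).
Gabriel free: 08:45-11:45, 16:30-22:00 (invert busy blocks within the working day).
Callum ∩ Bianca: 18:15-21:45.
Callum ∩ Bianca ∩ Gabriel: 18:15-21:45.
So the common availability across everyone is 18:15-21:45.
The last common window of at least 60 minutes is 18:15-21:45; a 60-minute meeting can start as late as 20:45 and still end by 21:45.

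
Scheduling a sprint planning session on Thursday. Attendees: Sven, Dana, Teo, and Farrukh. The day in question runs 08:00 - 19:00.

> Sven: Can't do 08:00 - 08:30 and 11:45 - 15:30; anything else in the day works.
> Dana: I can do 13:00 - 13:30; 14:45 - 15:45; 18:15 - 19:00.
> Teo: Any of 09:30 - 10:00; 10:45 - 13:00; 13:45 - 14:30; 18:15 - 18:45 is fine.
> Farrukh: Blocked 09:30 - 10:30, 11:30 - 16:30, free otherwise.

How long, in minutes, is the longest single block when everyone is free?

Sven free: 08:30-11:45, 15:30-19:00 (invert busy blocks within the working day).
Dana free: 13:00-13:30, 14:45-15:45, 18:15-19:00.
Teo free: 09:30-10:00, 10:45-13:00, 13:45-14:30, 18:15-18:45.
Farrukh free: 08:00-09:30, 10:30-11:30, 16:30-19:00 (invert busy blocks within the working day).
Sven ∩ Dana: 15:30-15:45, 18:15-19:00.
Sven ∩ Dana ∩ Teo: 18:15-18:45.
Sven ∩ Dana ∩ Teo ∩ Farrukh: 18:15-18:45.
The longest is 18:15-18:45 at 30 minutes.

30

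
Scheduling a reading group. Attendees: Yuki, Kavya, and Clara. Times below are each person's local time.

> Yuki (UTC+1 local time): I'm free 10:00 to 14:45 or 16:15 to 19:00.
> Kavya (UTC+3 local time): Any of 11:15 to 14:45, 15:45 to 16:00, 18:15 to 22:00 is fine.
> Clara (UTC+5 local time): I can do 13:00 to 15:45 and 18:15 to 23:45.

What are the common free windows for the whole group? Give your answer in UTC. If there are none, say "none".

Yuki in UTC: 09:00-13:45, 15:15-18:00 (subtract 1h to convert from UTC+1).
Kavya in UTC: 08:15-11:45, 12:45-13:00, 15:15-19:00 (subtract 3h to convert from UTC+3).
Clara in UTC: 08:00-10:45, 13:15-18:45 (subtract 5h to convert from UTC+5).
Yuki ∩ Kavya: 09:00-11:45, 12:45-13:00, 15:15-18:00.
Yuki ∩ Kavya ∩ Clara: 09:00-10:45, 15:15-18:00.
So the common availability across everyone is 09:00-10:45, 15:15-18:00.

09:00-10:45, 15:15-18:00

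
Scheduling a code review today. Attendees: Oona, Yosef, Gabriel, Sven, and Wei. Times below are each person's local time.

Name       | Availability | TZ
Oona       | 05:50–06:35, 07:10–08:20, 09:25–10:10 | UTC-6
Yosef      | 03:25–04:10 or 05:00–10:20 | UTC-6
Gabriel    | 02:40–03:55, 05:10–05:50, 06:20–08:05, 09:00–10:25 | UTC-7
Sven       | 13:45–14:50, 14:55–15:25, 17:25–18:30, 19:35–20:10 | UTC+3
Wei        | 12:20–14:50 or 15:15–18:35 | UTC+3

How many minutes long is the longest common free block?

Oona in UTC: 11:50-12:35, 13:10-14:20, 15:25-16:10 (add 6h to convert from UTC-6).
Yosef in UTC: 09:25-10:10, 11:00-16:20 (add 6h to convert from UTC-6).
Gabriel in UTC: 09:40-10:55, 12:10-12:50, 13:20-15:05, 16:00-17:25 (add 7h to convert from UTC-7).
Sven in UTC: 10:45-11:50, 11:55-12:25, 14:25-15:30, 16:35-17:10 (subtract 3h to convert from UTC+3).
Wei in UTC: 09:20-11:50, 12:15-15:35 (subtract 3h to convert from UTC+3).
Oona ∩ Yosef: 11:50-12:35, 13:10-14:20, 15:25-16:10.
Oona ∩ Yosef ∩ Gabriel: 12:10-12:35, 13:20-14:20, 16:00-16:10.
Oona ∩ Yosef ∩ Gabriel ∩ Sven: 12:10-12:25.
Oona ∩ Yosef ∩ Gabriel ∩ Sven ∩ Wei: 12:15-12:25.
The longest is 12:15-12:25 at 10 minutes.

10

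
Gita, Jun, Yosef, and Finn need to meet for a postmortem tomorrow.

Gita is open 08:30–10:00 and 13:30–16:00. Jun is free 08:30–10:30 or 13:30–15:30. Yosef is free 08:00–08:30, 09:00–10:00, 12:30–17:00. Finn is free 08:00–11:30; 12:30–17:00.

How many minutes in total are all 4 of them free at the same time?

180

Gita ∩ Jun: 08:30-10:00, 13:30-15:30.
Gita ∩ Jun ∩ Yosef: 09:00-10:00, 13:30-15:30.
Gita ∩ Jun ∩ Yosef ∩ Finn: 09:00-10:00, 13:30-15:30.
Summing the common windows: 60 + 120 = 180 minutes.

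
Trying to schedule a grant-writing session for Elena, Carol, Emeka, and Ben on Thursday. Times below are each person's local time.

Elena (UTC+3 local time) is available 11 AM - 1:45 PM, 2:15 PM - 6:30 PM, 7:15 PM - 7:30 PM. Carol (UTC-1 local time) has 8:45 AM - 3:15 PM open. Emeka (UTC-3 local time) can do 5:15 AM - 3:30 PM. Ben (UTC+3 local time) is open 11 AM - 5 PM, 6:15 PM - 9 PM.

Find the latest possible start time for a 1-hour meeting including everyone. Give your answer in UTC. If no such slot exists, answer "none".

Elena in UTC: 08:00-10:45, 11:15-15:30, 16:15-16:30 (subtract 3h to convert from UTC+3).
Carol in UTC: 09:45-16:15 (add 1h to convert from UTC-1).
Emeka in UTC: 08:15-18:30 (add 3h to convert from UTC-3).
Ben in UTC: 08:00-14:00, 15:15-18:00 (subtract 3h to convert from UTC+3).
Elena ∩ Carol: 09:45-10:45, 11:15-15:30.
Elena ∩ Carol ∩ Emeka: 09:45-10:45, 11:15-15:30.
Elena ∩ Carol ∩ Emeka ∩ Ben: 09:45-10:45, 11:15-14:00, 15:15-15:30.
The last common window of at least 60 minutes is 11:15-14:00; a 60-minute meeting can start as late as 13:00 and still end by 14:00.

13:00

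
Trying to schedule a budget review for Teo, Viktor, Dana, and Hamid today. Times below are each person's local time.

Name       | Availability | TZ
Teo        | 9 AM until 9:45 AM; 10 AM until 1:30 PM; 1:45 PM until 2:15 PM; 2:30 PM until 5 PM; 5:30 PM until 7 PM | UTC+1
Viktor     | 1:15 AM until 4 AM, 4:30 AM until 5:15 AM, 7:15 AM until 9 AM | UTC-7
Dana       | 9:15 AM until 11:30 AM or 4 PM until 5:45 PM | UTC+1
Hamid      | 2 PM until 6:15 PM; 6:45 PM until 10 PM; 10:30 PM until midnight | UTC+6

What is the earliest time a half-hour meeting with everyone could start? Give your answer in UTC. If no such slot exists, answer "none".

Teo in UTC: 08:00-08:45, 09:00-12:30, 12:45-13:15, 13:30-16:00, 16:30-18:00 (subtract 1h to convert from UTC+1).
Viktor in UTC: 08:15-11:00, 11:30-12:15, 14:15-16:00 (add 7h to convert from UTC-7).
Dana in UTC: 08:15-10:30, 15:00-16:45 (subtract 1h to convert from UTC+1).
Hamid in UTC: 08:00-12:15, 12:45-16:00, 16:30-18:00 (subtract 6h to convert from UTC+6).
Teo ∩ Viktor: 08:15-08:45, 09:00-11:00, 11:30-12:15, 14:15-16:00.
Teo ∩ Viktor ∩ Dana: 08:15-08:45, 09:00-10:30, 15:00-16:00.
Teo ∩ Viktor ∩ Dana ∩ Hamid: 08:15-08:45, 09:00-10:30, 15:00-16:00.
The first common window of at least 30 minutes is 08:15-08:45, so the earliest start is 08:15.

08:15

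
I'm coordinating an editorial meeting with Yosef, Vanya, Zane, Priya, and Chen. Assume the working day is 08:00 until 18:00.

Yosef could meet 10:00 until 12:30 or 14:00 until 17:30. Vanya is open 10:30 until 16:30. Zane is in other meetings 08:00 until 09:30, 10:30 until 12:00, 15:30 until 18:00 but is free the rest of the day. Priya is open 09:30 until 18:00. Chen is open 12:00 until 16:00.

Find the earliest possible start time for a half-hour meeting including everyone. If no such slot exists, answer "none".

12:00

Yosef free: 10:00-12:30, 14:00-17:30.
Vanya free: 10:30-16:30.
Zane free: 09:30-10:30, 12:00-15:30 (invert busy blocks within the working day).
Priya free: 09:30-18:00.
Chen free: 12:00-16:00.
Yosef ∩ Vanya: 10:30-12:30, 14:00-16:30.
Yosef ∩ Vanya ∩ Zane: 12:00-12:30, 14:00-15:30.
Yosef ∩ Vanya ∩ Zane ∩ Priya: 12:00-12:30, 14:00-15:30.
Yosef ∩ Vanya ∩ Zane ∩ Priya ∩ Chen: 12:00-12:30, 14:00-15:30.
So the common availability across everyone is 12:00-12:30, 14:00-15:30.
The first common window of at least 30 minutes is 12:00-12:30, so the earliest start is 12:00.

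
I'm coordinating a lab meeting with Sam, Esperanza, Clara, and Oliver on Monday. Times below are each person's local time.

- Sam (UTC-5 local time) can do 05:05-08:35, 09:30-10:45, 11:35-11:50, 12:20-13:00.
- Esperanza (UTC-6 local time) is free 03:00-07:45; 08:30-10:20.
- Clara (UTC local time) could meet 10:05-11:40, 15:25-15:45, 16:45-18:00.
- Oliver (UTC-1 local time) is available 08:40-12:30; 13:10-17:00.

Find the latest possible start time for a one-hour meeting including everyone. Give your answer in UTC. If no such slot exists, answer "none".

10:40

Sam in UTC: 10:05-13:35, 14:30-15:45, 16:35-16:50, 17:20-18:00 (add 5h to convert from UTC-5).
Esperanza in UTC: 09:00-13:45, 14:30-16:20 (add 6h to convert from UTC-6).
Clara in UTC: 10:05-11:40, 15:25-15:45, 16:45-18:00.
Oliver in UTC: 09:40-13:30, 14:10-18:00 (add 1h to convert from UTC-1).
Sam ∩ Esperanza: 10:05-13:35, 14:30-15:45.
Sam ∩ Esperanza ∩ Clara: 10:05-11:40, 15:25-15:45.
Sam ∩ Esperanza ∩ Clara ∩ Oliver: 10:05-11:40, 15:25-15:45.
Those are the intersection windows.
The last common window of at least 60 minutes is 10:05-11:40; a 60-minute meeting can start as late as 10:40 and still end by 11:40.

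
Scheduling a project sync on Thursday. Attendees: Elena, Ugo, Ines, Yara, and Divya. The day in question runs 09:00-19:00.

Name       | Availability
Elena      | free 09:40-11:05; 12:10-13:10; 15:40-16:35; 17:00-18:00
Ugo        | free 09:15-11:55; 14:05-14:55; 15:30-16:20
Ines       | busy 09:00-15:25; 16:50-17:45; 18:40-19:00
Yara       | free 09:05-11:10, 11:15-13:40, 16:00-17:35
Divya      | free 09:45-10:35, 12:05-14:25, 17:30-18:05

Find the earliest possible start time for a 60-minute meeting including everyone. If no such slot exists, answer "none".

none

Elena free: 09:40-11:05, 12:10-13:10, 15:40-16:35, 17:00-18:00.
Ugo free: 09:15-11:55, 14:05-14:55, 15:30-16:20.
Ines free: 15:25-16:50, 17:45-18:40 (invert busy blocks within the working day).
Yara free: 09:05-11:10, 11:15-13:40, 16:00-17:35.
Divya free: 09:45-10:35, 12:05-14:25, 17:30-18:05.
Elena ∩ Ugo: 09:40-11:05, 15:40-16:20.
Elena ∩ Ugo ∩ Ines: 15:40-16:20.
Elena ∩ Ugo ∩ Ines ∩ Yara: 16:00-16:20.
Elena ∩ Ugo ∩ Ines ∩ Yara ∩ Divya: ∅.
There is no time when everyone is free.
No common window is at least 60 minutes long.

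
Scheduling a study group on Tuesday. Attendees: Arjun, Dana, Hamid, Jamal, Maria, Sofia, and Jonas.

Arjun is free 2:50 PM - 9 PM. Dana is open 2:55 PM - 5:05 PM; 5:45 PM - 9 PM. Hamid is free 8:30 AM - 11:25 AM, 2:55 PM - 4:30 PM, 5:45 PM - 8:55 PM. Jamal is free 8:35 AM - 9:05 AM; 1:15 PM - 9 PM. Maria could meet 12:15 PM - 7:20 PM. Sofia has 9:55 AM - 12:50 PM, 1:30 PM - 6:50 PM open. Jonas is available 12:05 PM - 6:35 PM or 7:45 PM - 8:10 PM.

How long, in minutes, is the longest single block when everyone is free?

Arjun ∩ Dana: 14:55-17:05, 17:45-21:00.
Arjun ∩ Dana ∩ Hamid: 14:55-16:30, 17:45-20:55.
Arjun ∩ Dana ∩ Hamid ∩ Jamal: 14:55-16:30, 17:45-20:55.
Arjun ∩ Dana ∩ Hamid ∩ Jamal ∩ Maria: 14:55-16:30, 17:45-19:20.
Arjun ∩ Dana ∩ Hamid ∩ Jamal ∩ Maria ∩ Sofia: 14:55-16:30, 17:45-18:50.
Arjun ∩ Dana ∩ Hamid ∩ Jamal ∩ Maria ∩ Sofia ∩ Jonas: 14:55-16:30, 17:45-18:35.
So the common availability across everyone is 14:55-16:30, 17:45-18:35.
The longest is 14:55-16:30 at 95 minutes.

95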